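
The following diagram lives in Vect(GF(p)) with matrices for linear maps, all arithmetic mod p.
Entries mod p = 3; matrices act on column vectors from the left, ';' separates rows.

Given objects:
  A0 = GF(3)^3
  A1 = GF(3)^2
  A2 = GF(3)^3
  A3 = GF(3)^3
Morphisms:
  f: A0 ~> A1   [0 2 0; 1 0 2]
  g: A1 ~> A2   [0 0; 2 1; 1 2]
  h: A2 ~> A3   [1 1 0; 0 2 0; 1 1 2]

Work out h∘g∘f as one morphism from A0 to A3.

  e0=⟨1,0,0⟩ f~>⟨0,1⟩ g~>⟨0,1,2⟩ h~>⟨1,2,2⟩
  e1=⟨0,1,0⟩ f~>⟨2,0⟩ g~>⟨0,1,2⟩ h~>⟨1,2,2⟩
  e2=⟨0,0,1⟩ f~>⟨0,2⟩ g~>⟨0,2,1⟩ h~>⟨2,1,1⟩
result: [1 1 2; 2 2 1; 2 2 1]

Answer: [1 1 2; 2 2 1; 2 2 1]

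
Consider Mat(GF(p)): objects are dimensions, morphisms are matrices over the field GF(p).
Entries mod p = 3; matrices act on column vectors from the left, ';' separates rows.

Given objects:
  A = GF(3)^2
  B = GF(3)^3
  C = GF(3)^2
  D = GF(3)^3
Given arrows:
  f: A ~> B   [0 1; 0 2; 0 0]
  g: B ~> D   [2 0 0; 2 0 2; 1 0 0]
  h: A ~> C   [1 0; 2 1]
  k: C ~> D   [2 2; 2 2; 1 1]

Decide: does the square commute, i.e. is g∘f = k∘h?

Answer: COMMUTES

Derivation:
Path 1 = f;g:
  e0=[1,0] f~>[0,0,0] g~>[0,0,0]
  e1=[0,1] f~>[1,2,0] g~>[2,2,1]
  ⟦path⟧₁ = [0 2; 0 2; 0 1]
Path 2 = h;k:
  e0=[1,0] h~>[1,2] k~>[0,0,0]
  e1=[0,1] h~>[0,1] k~>[2,2,1]
  ⟦path⟧₂ = [0 2; 0 2; 0 1]
Equal? same morphism ✓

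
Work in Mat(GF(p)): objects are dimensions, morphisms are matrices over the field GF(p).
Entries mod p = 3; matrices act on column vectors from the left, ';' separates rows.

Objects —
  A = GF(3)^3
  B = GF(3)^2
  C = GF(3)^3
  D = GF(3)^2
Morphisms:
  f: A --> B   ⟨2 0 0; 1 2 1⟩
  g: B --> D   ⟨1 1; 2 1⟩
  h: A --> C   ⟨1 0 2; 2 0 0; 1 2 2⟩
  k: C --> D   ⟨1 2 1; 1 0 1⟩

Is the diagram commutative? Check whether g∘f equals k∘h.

Path 1 = f;g:
  e0=⟨1,0,0⟩ f-->⟨2,1⟩ g-->⟨0,2⟩
  e1=⟨0,1,0⟩ f-->⟨0,2⟩ g-->⟨2,2⟩
  e2=⟨0,0,1⟩ f-->⟨0,1⟩ g-->⟨1,1⟩
  ⟦path⟧₁ = ⟨0 2 1; 2 2 1⟩
Path 2 = h;k:
  e0=⟨1,0,0⟩ h-->⟨1,2,1⟩ k-->⟨0,2⟩
  e1=⟨0,1,0⟩ h-->⟨0,0,2⟩ k-->⟨2,2⟩
  e2=⟨0,0,1⟩ h-->⟨2,0,2⟩ k-->⟨1,1⟩
  ⟦path⟧₂ = ⟨0 2 1; 2 2 1⟩
Equal? YES — commutes

Answer: COMMUTES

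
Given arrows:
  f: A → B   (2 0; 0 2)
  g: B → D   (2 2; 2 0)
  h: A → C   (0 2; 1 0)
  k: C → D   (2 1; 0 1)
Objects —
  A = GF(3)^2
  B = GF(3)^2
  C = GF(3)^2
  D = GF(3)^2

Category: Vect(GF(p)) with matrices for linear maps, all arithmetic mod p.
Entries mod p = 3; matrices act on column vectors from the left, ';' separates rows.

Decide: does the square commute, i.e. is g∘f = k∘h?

Answer: COMMUTES

Derivation:
Path 1 = f;g:
  e0=(1,0) f→(2,0) g→(1,1)
  e1=(0,1) f→(0,2) g→(1,0)
  result₁ = (1 1; 1 0)
Path 2 = h;k:
  e0=(1,0) h→(0,1) k→(1,1)
  e1=(0,1) h→(2,0) k→(1,0)
  result₂ = (1 1; 1 0)
Equal? YES — commutes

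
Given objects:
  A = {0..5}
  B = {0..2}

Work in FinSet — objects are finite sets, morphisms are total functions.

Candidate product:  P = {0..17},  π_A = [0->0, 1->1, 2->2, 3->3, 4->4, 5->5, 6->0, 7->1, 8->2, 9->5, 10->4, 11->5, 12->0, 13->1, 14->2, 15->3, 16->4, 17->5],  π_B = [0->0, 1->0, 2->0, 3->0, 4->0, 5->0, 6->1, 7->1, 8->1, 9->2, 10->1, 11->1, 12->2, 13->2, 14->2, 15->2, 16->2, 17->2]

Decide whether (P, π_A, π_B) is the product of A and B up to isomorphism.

Answer: NOT A VALID PRODUCT — duplicate pair at indices 17,9

Trace:
|A|·|B| = 6·3 = 18;  |P| = 18
Check the pairing map k ↦ (π_A(k), π_B(k)):
  0 -> (0,0)
  1 -> (1,0)
  2 -> (2,0)
  3 -> (3,0)
  4 -> (4,0)
  5 -> (5,0)
  6 -> (0,1)
  7 -> (1,1)
  8 -> (2,1)
  9 -> (5,2)
  10 -> (4,1)
  11 -> (5,1)
  12 -> (0,2)
  13 -> (1,2)
  14 -> (2,2)
  15 -> (3,2)
  16 -> (4,2)
  17 -> (5,2)  ✗ repeats pair of k=9
distinct pairs in image: 17 / 18 needed
  → (5,2) hit at k=9 and k=17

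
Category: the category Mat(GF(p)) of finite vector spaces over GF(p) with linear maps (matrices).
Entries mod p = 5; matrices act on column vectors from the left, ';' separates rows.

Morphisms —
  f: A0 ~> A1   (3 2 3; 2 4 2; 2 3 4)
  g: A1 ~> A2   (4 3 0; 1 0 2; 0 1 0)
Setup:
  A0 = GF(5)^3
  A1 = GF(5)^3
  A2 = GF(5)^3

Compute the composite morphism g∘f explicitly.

  e0=(1,0,0) f~>(3,2,2) g~>(3,2,2)
  e1=(0,1,0) f~>(2,4,3) g~>(0,3,4)
  e2=(0,0,1) f~>(3,2,4) g~>(3,1,2)
⟦path⟧: (3 0 3; 2 3 1; 2 4 2)

Answer: (3 0 3; 2 3 1; 2 4 2)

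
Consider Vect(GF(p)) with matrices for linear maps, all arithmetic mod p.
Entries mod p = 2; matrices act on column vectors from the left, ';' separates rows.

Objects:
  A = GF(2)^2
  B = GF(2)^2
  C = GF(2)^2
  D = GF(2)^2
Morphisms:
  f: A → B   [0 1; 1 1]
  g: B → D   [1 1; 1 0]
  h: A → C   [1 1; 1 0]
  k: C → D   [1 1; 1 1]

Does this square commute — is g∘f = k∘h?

1) trace f;g:
  e0=[1,0] f→[0,1] g→[1,0]
  e1=[0,1] f→[1,1] g→[0,1]
  composite₁ = [1 0; 0 1]
2) trace h;k:
  e0=[1,0] h→[1,1] k→[0,0]
  e1=[0,1] h→[1,0] k→[1,1]
  composite₂ = [0 1; 0 1]
Equal? distinct morphisms ✗

Answer: DOES NOT COMMUTE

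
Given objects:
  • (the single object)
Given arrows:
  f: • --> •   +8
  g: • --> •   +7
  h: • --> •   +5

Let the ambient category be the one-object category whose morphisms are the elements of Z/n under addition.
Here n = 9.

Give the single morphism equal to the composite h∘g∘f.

Answer: +2

Derivation:
  0 +8≡8 +7≡6 +5≡2  (mod 9)
result: +2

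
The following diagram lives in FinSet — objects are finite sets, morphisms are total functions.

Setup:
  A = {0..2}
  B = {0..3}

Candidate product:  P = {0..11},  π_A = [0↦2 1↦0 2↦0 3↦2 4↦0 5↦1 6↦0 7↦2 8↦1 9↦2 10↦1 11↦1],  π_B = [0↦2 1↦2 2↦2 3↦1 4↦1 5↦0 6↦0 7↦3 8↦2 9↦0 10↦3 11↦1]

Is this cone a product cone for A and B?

Answer: NOT A VALID PRODUCT — duplicate pair at indices 2,1

Work:
|A|·|B| = 3·4 = 12;  |P| = 12
Check the pairing map k ↦ (π_A(k), π_B(k)):
  0 ↦ (2,2)
  1 ↦ (0,2)
  2 ↦ (0,2)  ✗ repeats pair of k=1
  3 ↦ (2,1)
  4 ↦ (0,1)
  5 ↦ (1,0)
  6 ↦ (0,0)
  7 ↦ (2,3)
  8 ↦ (1,2)
  9 ↦ (2,0)
  10 ↦ (1,3)
  11 ↦ (1,1)
distinct pairs in image: 11 / 12 needed
  → (0,2) hit at k=1 and k=2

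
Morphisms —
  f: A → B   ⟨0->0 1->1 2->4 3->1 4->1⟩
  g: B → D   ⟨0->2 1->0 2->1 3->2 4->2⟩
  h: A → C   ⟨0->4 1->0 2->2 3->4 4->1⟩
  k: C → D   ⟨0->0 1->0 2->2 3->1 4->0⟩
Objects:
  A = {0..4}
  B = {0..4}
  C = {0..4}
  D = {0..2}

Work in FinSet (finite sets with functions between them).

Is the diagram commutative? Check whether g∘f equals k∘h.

1) trace f;g:
  0 f→0 g→2
  1 f→1 g→0
  2 f→4 g→2
  3 f→1 g→0
  4 f→1 g→0
  result₁ = ⟨0->2 1->0 2->2 3->0 4->0⟩
2) trace h;k:
  0 h→4 k→0
  1 h→0 k→0
  2 h→2 k→2
  3 h→4 k→0
  4 h→1 k→0
  result₂ = ⟨0->0 1->0 2->2 3->0 4->0⟩
Equal? NO — does not commute

Answer: DOES NOT COMMUTE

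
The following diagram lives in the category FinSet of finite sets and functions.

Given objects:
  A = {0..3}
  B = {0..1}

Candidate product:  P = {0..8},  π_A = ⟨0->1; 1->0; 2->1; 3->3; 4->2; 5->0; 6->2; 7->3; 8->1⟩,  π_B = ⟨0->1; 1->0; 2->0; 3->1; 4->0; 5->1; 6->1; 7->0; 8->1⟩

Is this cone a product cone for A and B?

Answer: NOT A VALID PRODUCT — |P|=9 ≠ |A|·|B|=8

Derivation:
|A|·|B| = 4·2 = 8;  |P| = 9
  → cardinalities differ; no bijection possible.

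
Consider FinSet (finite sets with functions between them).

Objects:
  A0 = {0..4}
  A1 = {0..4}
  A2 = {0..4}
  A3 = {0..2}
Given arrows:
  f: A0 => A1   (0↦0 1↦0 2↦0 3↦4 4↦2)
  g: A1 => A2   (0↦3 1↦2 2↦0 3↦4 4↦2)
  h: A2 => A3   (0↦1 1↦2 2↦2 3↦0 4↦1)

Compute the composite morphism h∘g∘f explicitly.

  0 f=>0 g=>3 h=>0
  1 f=>0 g=>3 h=>0
  2 f=>0 g=>3 h=>0
  3 f=>4 g=>2 h=>2
  4 f=>2 g=>0 h=>1
result: (0↦0 1↦0 2↦0 3↦2 4↦1)

Answer: (0↦0 1↦0 2↦0 3↦2 4↦1)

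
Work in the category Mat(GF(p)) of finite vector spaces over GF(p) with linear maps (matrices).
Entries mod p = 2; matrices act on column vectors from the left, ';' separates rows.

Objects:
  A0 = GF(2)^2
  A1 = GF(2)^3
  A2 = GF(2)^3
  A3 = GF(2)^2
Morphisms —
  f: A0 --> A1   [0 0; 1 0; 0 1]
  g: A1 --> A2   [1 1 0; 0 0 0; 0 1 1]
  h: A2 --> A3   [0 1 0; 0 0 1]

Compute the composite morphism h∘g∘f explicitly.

Answer: [0 0; 1 1]

Work:
  e0=⟨1,0⟩ f-->⟨0,1,0⟩ g-->⟨1,0,1⟩ h-->⟨0,1⟩
  e1=⟨0,1⟩ f-->⟨0,0,1⟩ g-->⟨0,0,1⟩ h-->⟨0,1⟩
⟦path⟧: [0 0; 1 1]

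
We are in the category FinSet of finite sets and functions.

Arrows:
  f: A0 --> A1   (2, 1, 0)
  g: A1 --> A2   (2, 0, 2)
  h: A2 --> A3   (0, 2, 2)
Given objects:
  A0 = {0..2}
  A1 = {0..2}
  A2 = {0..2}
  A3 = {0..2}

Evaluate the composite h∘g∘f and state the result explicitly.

  0 f-->2 g-->2 h-->2
  1 f-->1 g-->0 h-->0
  2 f-->0 g-->2 h-->2
composite: (2, 0, 2)

Answer: (2, 0, 2)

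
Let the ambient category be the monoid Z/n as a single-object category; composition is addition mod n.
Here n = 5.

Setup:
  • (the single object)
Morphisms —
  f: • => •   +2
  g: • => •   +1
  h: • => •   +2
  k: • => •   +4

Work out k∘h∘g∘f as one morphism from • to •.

  0 +2≡2 +1≡3 +2≡0 +4≡4  (mod 5)
⟦path⟧: +4

Answer: +4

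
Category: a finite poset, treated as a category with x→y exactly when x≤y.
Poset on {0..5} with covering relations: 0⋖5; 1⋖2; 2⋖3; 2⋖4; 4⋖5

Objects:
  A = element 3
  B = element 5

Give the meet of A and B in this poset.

{x : x≤A ∧ x≤B} = {1,2}  (A=3, B=5)
  1 ≤ 2
  2 ≤ 2
glb = 2

Answer: A∧B = 2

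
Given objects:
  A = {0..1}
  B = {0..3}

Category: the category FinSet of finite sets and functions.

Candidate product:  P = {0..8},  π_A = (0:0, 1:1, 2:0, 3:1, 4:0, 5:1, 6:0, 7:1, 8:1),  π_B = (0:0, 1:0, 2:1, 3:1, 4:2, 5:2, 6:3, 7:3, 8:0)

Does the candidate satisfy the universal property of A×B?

|A|·|B| = 2·4 = 8;  |P| = 9
  → cardinalities differ; no bijection possible.

Answer: NOT A VALID PRODUCT — |P|=9 ≠ |A|·|B|=8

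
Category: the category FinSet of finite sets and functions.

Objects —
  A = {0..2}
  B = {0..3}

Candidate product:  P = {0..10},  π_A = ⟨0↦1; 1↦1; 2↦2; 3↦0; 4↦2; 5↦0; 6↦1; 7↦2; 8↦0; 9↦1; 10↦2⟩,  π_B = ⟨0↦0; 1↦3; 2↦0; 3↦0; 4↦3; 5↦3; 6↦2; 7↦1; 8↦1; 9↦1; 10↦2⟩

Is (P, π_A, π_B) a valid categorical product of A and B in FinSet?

Answer: NOT A VALID PRODUCT — |P|=11 ≠ |A|·|B|=12

Derivation:
|A|·|B| = 3·4 = 12;  |P| = 11
  → cardinalities differ; no bijection possible.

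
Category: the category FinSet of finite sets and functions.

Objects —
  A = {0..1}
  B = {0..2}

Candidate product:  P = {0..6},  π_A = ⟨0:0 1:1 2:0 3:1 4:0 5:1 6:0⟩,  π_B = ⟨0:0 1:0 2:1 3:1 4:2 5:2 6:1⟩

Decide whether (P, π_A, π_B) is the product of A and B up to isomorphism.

Answer: NOT A VALID PRODUCT — |P|=7 ≠ |A|·|B|=6

Work:
|A|·|B| = 2·3 = 6;  |P| = 7
  → cardinalities differ; no bijection possible.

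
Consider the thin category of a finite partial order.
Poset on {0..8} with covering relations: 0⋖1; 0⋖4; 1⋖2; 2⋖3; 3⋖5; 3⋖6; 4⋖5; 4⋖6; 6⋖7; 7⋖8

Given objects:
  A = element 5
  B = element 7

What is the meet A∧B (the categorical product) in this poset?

{x : x≤A ∧ x≤B} = {0,1,2,3,4}  (A=5, B=7)
  maximal lower bounds 3 and 4 are incomparable: neither 3≤4 nor 4≤3
→ no greatest lower bound exists

Answer: NO MEET EXISTS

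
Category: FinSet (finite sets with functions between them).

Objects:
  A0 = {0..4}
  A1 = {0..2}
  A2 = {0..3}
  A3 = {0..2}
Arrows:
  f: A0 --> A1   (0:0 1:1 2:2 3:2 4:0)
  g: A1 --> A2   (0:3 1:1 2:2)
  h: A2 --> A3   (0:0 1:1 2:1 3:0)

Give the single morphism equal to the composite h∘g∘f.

  0 f-->0 g-->3 h-->0
  1 f-->1 g-->1 h-->1
  2 f-->2 g-->2 h-->1
  3 f-->2 g-->2 h-->1
  4 f-->0 g-->3 h-->0
composite: (0:0 1:1 2:1 3:1 4:0)

Answer: (0:0 1:1 2:1 3:1 4:0)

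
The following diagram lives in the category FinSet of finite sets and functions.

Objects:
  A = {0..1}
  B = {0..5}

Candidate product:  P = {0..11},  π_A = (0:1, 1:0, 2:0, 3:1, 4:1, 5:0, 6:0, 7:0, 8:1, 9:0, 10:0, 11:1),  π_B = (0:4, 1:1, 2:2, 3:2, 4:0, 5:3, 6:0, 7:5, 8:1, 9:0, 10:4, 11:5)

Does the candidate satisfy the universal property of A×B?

Answer: NOT A VALID PRODUCT — duplicate pair at indices 9,6

Trace:
|A|·|B| = 2·6 = 12;  |P| = 12
Check the pairing map k ↦ (π_A(k), π_B(k)):
  0 : (1,4)
  1 : (0,1)
  2 : (0,2)
  3 : (1,2)
  4 : (1,0)
  5 : (0,3)
  6 : (0,0)
  7 : (0,5)
  8 : (1,1)
  9 : (0,0)  ✗ repeats pair of k=6
  10 : (0,4)
  11 : (1,5)
distinct pairs in image: 11 / 12 needed
  → (0,0) hit at k=6 and k=9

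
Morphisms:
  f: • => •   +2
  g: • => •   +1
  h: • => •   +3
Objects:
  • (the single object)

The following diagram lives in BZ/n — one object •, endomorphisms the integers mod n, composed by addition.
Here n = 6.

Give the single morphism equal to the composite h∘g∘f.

  0 +2≡2 +1≡3 +3≡0  (mod 6)
result: +0

Answer: +0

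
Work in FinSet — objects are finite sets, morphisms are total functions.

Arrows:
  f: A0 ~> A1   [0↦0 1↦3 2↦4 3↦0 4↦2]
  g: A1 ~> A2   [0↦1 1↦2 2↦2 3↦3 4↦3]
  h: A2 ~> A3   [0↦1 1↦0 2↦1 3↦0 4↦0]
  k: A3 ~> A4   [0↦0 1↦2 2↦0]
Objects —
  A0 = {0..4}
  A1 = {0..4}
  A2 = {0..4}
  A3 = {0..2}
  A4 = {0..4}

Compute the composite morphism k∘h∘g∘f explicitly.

  0 f~>0 g~>1 h~>0 k~>0
  1 f~>3 g~>3 h~>0 k~>0
  2 f~>4 g~>3 h~>0 k~>0
  3 f~>0 g~>1 h~>0 k~>0
  4 f~>2 g~>2 h~>1 k~>2
composite: [0↦0 1↦0 2↦0 3↦0 4↦2]

Answer: [0↦0 1↦0 2↦0 3↦0 4↦2]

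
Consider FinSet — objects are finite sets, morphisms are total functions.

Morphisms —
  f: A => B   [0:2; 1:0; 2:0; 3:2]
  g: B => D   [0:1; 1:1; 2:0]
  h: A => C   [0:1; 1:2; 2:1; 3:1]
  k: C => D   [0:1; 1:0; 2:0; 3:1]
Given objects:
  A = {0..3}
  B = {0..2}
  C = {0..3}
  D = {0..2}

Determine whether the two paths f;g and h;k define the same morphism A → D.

1) trace f;g:
  0 f=>2 g=>0
  1 f=>0 g=>1
  2 f=>0 g=>1
  3 f=>2 g=>0
  ⟦path⟧₁ = [0:0; 1:1; 2:1; 3:0]
2) trace h;k:
  0 h=>1 k=>0
  1 h=>2 k=>0
  2 h=>1 k=>0
  3 h=>1 k=>0
  ⟦path⟧₂ = [0:0; 1:0; 2:0; 3:0]
Equal? differ; not commutative

Answer: DOES NOT COMMUTE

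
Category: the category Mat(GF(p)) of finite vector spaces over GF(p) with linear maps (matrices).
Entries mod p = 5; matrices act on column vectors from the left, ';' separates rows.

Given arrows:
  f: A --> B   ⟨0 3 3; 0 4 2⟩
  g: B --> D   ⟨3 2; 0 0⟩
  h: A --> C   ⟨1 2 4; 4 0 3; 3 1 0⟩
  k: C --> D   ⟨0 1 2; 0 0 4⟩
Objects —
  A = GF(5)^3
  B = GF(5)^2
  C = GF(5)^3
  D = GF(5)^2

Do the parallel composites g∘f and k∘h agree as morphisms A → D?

1) trace f;g:
  e0=⟨1,0,0⟩ f-->⟨0,0⟩ g-->⟨0,0⟩
  e1=⟨0,1,0⟩ f-->⟨3,4⟩ g-->⟨2,0⟩
  e2=⟨0,0,1⟩ f-->⟨3,2⟩ g-->⟨3,0⟩
  result₁ = ⟨0 2 3; 0 0 0⟩
2) trace h;k:
  e0=⟨1,0,0⟩ h-->⟨1,4,3⟩ k-->⟨0,2⟩
  e1=⟨0,1,0⟩ h-->⟨2,0,1⟩ k-->⟨2,4⟩
  e2=⟨0,0,1⟩ h-->⟨4,3,0⟩ k-->⟨3,0⟩
  result₂ = ⟨0 2 3; 2 4 0⟩
Equal? NO — does not commute

Answer: DOES NOT COMMUTE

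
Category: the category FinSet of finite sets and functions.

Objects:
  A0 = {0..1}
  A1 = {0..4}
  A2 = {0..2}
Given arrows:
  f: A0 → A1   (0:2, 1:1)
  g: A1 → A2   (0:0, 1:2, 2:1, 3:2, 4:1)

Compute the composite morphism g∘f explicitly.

Answer: (0:1, 1:2)

Trace:
  0 f→2 g→1
  1 f→1 g→2
result: (0:1, 1:2)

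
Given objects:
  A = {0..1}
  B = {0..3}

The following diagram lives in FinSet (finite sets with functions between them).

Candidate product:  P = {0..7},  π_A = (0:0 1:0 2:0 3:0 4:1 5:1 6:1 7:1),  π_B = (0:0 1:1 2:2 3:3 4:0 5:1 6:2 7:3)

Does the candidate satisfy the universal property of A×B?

Answer: VALID PRODUCT

Work:
|A|·|B| = 2·4 = 8;  |P| = 8
Check the pairing map k ↦ (π_A(k), π_B(k)):
  0 : (0,0)
  1 : (0,1)
  2 : (0,2)
  3 : (0,3)
  4 : (1,0)
  5 : (1,1)
  6 : (1,2)
  7 : (1,3)
distinct pairs in image: 8 / 8 needed
  → bijection onto A×B; projections well-typed.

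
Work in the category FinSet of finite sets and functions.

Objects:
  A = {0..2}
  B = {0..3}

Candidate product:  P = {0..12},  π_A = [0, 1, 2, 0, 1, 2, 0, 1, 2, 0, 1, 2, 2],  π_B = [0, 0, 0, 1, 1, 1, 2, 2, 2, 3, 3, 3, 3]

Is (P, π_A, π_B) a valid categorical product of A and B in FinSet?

Answer: NOT A VALID PRODUCT — |P|=13 ≠ |A|·|B|=12

Derivation:
|A|·|B| = 3·4 = 12;  |P| = 13
  → cardinalities differ; no bijection possible.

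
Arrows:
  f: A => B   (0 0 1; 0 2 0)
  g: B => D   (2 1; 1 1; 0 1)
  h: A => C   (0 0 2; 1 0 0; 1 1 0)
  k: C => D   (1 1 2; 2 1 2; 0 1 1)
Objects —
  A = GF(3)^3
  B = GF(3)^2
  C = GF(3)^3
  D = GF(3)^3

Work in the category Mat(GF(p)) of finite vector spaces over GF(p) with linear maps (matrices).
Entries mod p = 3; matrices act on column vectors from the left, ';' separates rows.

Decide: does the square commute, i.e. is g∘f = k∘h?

Answer: DOES NOT COMMUTE

Work:
Along f;g (path 1):
  e0=(1,0,0) f=>(0,0) g=>(0,0,0)
  e1=(0,1,0) f=>(0,2) g=>(2,2,2)
  e2=(0,0,1) f=>(1,0) g=>(2,1,0)
  result₁ = (0 2 2; 0 2 1; 0 2 0)
Along h;k (path 2):
  e0=(1,0,0) h=>(0,1,1) k=>(0,0,2)
  e1=(0,1,0) h=>(0,0,1) k=>(2,2,1)
  e2=(0,0,1) h=>(2,0,0) k=>(2,1,0)
  result₂ = (0 2 2; 0 2 1; 2 1 0)
Equal? NO — does not commute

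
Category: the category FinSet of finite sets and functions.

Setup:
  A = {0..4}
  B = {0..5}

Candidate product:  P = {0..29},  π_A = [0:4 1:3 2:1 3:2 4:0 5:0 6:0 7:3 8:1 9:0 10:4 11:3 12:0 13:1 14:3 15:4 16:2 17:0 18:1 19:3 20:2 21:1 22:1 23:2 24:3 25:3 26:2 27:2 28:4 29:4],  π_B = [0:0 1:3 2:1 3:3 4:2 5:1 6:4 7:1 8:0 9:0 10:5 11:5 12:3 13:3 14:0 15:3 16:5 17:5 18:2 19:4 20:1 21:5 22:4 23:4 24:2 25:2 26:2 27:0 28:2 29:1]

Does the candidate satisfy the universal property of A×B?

Answer: NOT A VALID PRODUCT — duplicate pair at indices 24,25

Derivation:
|A|·|B| = 5·6 = 30;  |P| = 30
Check the pairing map k ↦ (π_A(k), π_B(k)):
  0 : (4,0)
  1 : (3,3)
  2 : (1,1)
  3 : (2,3)
  4 : (0,2)
  5 : (0,1)
  6 : (0,4)
  7 : (3,1)
  8 : (1,0)
  9 : (0,0)
  10 : (4,5)
  11 : (3,5)
  12 : (0,3)
  13 : (1,3)
  14 : (3,0)
  15 : (4,3)
  16 : (2,5)
  17 : (0,5)
  18 : (1,2)
  19 : (3,4)
  20 : (2,1)
  21 : (1,5)
  22 : (1,4)
  23 : (2,4)
  24 : (3,2)
  25 : (3,2)  ✗ repeats pair of k=24
  26 : (2,2)
  27 : (2,0)
  28 : (4,2)
  29 : (4,1)
distinct pairs in image: 29 / 30 needed
  → (3,2) hit at k=24 and k=25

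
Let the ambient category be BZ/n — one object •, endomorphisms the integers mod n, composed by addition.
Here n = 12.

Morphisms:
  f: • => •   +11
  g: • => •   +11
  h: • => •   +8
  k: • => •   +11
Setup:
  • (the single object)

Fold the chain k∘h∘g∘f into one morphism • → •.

  0 +11≡11 +11≡10 +8≡6 +11≡5  (mod 12)
composite: +5

Answer: +5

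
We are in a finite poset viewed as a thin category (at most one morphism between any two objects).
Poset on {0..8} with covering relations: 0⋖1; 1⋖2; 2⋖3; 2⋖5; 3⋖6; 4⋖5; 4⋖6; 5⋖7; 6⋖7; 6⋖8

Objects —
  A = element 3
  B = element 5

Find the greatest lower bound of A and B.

{x : x<=A ∧ x<=B} = {0,1,2}  (A=3, B=5)
  0 <= 2
  1 <= 2
  2 <= 2
glb = 2

Answer: A∧B = 2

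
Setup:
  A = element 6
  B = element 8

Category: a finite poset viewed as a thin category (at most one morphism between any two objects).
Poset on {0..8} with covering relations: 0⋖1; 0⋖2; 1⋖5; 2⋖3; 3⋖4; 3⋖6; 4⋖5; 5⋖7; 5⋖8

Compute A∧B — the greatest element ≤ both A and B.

{x : x⊑A ∧ x⊑B} = {0,2,3}  (A=6, B=8)
  0 ⊑ 3
  2 ⊑ 3
  3 ⊑ 3
glb = 3

Answer: A∧B = 3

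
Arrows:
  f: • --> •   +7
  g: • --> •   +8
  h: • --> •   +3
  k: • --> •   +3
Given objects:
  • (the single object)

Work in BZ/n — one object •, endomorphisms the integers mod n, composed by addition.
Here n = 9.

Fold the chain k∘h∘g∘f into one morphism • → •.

  0 +7≡7 +8≡6 +3≡0 +3≡3  (mod 9)
⟦path⟧: +3

Answer: +3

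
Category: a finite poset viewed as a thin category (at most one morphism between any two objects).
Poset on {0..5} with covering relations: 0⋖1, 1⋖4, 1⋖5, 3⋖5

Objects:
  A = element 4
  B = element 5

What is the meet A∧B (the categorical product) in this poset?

Answer: A∧B = 1

Work:
Lower bounds of A=4 and B=5: {0,1}
  0 ⊑ 1
  1 ⊑ 1
glb = 1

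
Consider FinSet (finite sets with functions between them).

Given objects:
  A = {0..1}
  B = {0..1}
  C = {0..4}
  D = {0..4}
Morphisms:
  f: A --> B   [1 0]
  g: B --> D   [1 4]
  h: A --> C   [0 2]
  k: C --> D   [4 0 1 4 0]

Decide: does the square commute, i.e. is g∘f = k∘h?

Answer: COMMUTES

Trace:
Path 1 = f;g:
  0 f-->1 g-->4
  1 f-->0 g-->1
  composite₁ = [4 1]
Path 2 = h;k:
  0 h-->0 k-->4
  1 h-->2 k-->1
  composite₂ = [4 1]
Equal? YES — commutes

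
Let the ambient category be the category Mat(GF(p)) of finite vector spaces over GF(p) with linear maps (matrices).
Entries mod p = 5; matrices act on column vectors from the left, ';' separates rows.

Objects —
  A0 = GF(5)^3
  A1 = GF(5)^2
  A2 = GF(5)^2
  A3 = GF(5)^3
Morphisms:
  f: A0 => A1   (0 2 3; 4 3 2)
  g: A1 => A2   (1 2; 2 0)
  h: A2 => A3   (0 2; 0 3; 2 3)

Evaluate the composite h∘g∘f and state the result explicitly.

Answer: (0 3 2; 0 2 3; 1 3 2)

Derivation:
  e0=⟨1,0,0⟩ f=>⟨0,4⟩ g=>⟨3,0⟩ h=>⟨0,0,1⟩
  e1=⟨0,1,0⟩ f=>⟨2,3⟩ g=>⟨3,4⟩ h=>⟨3,2,3⟩
  e2=⟨0,0,1⟩ f=>⟨3,2⟩ g=>⟨2,1⟩ h=>⟨2,3,2⟩
⟦path⟧: (0 3 2; 0 2 3; 1 3 2)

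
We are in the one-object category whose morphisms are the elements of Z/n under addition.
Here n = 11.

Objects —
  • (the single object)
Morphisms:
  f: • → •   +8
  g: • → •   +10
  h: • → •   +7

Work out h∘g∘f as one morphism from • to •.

Answer: +3

Work:
  0 +8≡8 +10≡7 +7≡3  (mod 11)
⟦path⟧: +3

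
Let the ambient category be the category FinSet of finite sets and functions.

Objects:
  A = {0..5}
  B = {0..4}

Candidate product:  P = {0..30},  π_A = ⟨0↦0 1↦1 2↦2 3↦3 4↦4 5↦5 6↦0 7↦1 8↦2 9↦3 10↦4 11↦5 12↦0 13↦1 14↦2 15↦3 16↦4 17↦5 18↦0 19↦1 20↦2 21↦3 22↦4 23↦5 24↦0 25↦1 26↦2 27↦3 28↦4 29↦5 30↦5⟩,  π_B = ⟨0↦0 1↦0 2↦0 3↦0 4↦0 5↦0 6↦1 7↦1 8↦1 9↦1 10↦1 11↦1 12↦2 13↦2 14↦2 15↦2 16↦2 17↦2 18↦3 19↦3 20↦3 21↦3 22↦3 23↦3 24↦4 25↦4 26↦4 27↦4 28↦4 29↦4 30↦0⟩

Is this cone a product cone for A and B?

Answer: NOT A VALID PRODUCT — |P|=31 ≠ |A|·|B|=30

Derivation:
|A|·|B| = 6·5 = 30;  |P| = 31
  → cardinalities differ; no bijection possible.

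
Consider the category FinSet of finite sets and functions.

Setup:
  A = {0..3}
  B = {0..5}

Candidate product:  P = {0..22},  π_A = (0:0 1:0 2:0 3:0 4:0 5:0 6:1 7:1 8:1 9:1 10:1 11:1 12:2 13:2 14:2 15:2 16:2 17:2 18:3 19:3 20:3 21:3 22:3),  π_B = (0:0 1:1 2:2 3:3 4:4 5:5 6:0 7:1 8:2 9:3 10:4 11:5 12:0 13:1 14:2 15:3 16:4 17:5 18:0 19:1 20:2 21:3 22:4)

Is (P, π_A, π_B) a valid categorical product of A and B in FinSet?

Answer: NOT A VALID PRODUCT — |P|=23 ≠ |A|·|B|=24

Work:
|A|·|B| = 4·6 = 24;  |P| = 23
  → cardinalities differ; no bijection possible.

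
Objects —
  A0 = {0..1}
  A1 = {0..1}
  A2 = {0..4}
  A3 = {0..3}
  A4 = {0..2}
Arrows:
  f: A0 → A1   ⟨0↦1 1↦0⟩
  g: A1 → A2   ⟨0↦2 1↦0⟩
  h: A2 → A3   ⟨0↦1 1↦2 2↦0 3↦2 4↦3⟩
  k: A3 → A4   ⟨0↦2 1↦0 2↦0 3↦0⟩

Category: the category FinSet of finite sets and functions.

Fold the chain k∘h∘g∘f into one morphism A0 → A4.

  0 f→1 g→0 h→1 k→0
  1 f→0 g→2 h→0 k→2
⟦path⟧: ⟨0↦0 1↦2⟩

Answer: ⟨0↦0 1↦2⟩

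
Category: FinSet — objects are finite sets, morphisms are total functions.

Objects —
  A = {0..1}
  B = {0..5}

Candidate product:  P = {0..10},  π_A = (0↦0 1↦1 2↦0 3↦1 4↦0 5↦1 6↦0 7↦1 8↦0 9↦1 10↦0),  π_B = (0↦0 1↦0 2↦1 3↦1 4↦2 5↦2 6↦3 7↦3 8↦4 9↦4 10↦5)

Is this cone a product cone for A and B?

Answer: NOT A VALID PRODUCT — |P|=11 ≠ |A|·|B|=12

Derivation:
|A|·|B| = 2·6 = 12;  |P| = 11
  → cardinalities differ; no bijection possible.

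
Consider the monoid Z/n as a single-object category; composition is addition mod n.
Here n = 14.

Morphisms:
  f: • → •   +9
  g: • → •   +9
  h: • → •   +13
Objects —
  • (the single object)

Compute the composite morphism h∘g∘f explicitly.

Answer: +3

Derivation:
  0 +9≡9 +9≡4 +13≡3  (mod 14)
⟦path⟧: +3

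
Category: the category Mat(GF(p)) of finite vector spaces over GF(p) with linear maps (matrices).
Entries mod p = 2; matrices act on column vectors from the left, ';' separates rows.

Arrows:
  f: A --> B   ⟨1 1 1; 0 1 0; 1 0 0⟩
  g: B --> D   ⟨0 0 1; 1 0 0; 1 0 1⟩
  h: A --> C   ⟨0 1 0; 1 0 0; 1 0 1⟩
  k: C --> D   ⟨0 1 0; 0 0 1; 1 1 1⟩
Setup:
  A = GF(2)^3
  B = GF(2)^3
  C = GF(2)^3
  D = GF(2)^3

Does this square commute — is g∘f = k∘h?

Answer: DOES NOT COMMUTE

Trace:
Along f;g (path 1):
  e0=[1,0,0] f-->[1,0,1] g-->[1,1,0]
  e1=[0,1,0] f-->[1,1,0] g-->[0,1,1]
  e2=[0,0,1] f-->[1,0,0] g-->[0,1,1]
  ⟦path⟧₁ = ⟨1 0 0; 1 1 1; 0 1 1⟩
Along h;k (path 2):
  e0=[1,0,0] h-->[0,1,1] k-->[1,1,0]
  e1=[0,1,0] h-->[1,0,0] k-->[0,0,1]
  e2=[0,0,1] h-->[0,0,1] k-->[0,1,1]
  ⟦path⟧₂ = ⟨1 0 0; 1 0 1; 0 1 1⟩
Equal? distinct morphisms ✗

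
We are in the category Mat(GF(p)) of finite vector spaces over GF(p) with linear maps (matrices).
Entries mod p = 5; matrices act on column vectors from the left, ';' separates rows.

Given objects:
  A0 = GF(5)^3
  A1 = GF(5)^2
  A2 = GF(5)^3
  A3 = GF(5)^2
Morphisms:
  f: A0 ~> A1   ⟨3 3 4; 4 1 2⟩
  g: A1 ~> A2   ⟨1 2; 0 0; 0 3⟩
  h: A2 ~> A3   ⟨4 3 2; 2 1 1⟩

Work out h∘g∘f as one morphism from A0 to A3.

Answer: ⟨3 1 4; 4 3 2⟩

Derivation:
  e0=(1,0,0) f~>(3,4) g~>(1,0,2) h~>(3,4)
  e1=(0,1,0) f~>(3,1) g~>(0,0,3) h~>(1,3)
  e2=(0,0,1) f~>(4,2) g~>(3,0,1) h~>(4,2)
composite: ⟨3 1 4; 4 3 2⟩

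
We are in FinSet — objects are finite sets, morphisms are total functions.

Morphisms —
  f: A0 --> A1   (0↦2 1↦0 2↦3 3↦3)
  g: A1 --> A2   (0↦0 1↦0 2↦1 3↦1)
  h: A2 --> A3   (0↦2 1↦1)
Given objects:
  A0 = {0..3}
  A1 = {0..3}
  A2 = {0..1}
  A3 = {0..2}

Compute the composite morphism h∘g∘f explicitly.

  0 f-->2 g-->1 h-->1
  1 f-->0 g-->0 h-->2
  2 f-->3 g-->1 h-->1
  3 f-->3 g-->1 h-->1
composite: (0↦1 1↦2 2↦1 3↦1)

Answer: (0↦1 1↦2 2↦1 3↦1)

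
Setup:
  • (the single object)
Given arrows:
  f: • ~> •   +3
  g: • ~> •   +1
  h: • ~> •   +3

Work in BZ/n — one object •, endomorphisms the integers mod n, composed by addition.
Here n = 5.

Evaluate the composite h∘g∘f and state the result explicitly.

Answer: +2

Derivation:
  0 +3≡3 +1≡4 +3≡2  (mod 5)
composite: +2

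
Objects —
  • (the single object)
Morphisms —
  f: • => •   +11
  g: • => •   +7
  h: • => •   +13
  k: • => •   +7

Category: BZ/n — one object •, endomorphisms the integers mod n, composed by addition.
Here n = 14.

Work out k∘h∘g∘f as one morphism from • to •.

Answer: +10

Work:
  0 +11≡11 +7≡4 +13≡3 +7≡10  (mod 14)
result: +10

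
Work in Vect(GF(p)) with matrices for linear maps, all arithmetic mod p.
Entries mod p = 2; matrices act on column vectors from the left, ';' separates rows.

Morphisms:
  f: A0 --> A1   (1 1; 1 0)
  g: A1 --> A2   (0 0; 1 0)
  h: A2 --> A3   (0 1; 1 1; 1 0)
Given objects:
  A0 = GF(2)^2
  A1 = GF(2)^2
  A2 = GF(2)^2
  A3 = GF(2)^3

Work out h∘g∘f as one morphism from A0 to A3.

Answer: (1 1; 1 1; 0 0)

Work:
  e0=(1,0) f-->(1,1) g-->(0,1) h-->(1,1,0)
  e1=(0,1) f-->(1,0) g-->(0,1) h-->(1,1,0)
result: (1 1; 1 1; 0 0)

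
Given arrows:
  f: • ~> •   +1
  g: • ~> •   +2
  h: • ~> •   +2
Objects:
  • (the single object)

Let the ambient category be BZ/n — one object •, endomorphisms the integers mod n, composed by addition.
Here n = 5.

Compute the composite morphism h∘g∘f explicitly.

  0 +1≡1 +2≡3 +2≡0  (mod 5)
⟦path⟧: +0

Answer: +0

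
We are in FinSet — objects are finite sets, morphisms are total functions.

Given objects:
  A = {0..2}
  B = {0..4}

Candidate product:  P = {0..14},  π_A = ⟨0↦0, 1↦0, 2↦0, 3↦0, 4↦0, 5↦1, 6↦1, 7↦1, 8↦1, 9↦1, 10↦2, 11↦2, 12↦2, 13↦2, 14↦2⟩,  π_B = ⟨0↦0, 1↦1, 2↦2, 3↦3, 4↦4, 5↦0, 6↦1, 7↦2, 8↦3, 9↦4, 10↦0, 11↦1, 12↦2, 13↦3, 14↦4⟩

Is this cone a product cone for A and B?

Answer: VALID PRODUCT

Trace:
|A|·|B| = 3·5 = 15;  |P| = 15
Check the pairing map k ↦ (π_A(k), π_B(k)):
  0 ↦ (0,0)
  1 ↦ (0,1)
  2 ↦ (0,2)
  3 ↦ (0,3)
  4 ↦ (0,4)
  5 ↦ (1,0)
  6 ↦ (1,1)
  7 ↦ (1,2)
  8 ↦ (1,3)
  9 ↦ (1,4)
  10 ↦ (2,0)
  11 ↦ (2,1)
  12 ↦ (2,2)
  13 ↦ (2,3)
  14 ↦ (2,4)
distinct pairs in image: 15 / 15 needed
  → bijection onto A×B; projections well-typed.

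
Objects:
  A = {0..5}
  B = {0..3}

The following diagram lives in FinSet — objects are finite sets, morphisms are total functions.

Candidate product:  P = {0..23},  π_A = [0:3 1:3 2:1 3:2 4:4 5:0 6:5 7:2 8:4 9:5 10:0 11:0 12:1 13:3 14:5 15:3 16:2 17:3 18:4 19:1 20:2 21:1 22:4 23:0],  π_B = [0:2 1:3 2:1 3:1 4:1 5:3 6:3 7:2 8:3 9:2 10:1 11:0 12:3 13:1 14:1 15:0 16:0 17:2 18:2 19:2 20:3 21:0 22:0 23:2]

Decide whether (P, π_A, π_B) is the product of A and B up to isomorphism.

|A|·|B| = 6·4 = 24;  |P| = 24
Check the pairing map k ↦ (π_A(k), π_B(k)):
  0 : (3,2)
  1 : (3,3)
  2 : (1,1)
  3 : (2,1)
  4 : (4,1)
  5 : (0,3)
  6 : (5,3)
  7 : (2,2)
  8 : (4,3)
  9 : (5,2)
  10 : (0,1)
  11 : (0,0)
  12 : (1,3)
  13 : (3,1)
  14 : (5,1)
  15 : (3,0)
  16 : (2,0)
  17 : (3,2)  ✗ repeats pair of k=0
  18 : (4,2)
  19 : (1,2)
  20 : (2,3)
  21 : (1,0)
  22 : (4,0)
  23 : (0,2)
distinct pairs in image: 23 / 24 needed
  → (3,2) hit at k=0 and k=17

Answer: NOT A VALID PRODUCT — duplicate pair at indices 0,17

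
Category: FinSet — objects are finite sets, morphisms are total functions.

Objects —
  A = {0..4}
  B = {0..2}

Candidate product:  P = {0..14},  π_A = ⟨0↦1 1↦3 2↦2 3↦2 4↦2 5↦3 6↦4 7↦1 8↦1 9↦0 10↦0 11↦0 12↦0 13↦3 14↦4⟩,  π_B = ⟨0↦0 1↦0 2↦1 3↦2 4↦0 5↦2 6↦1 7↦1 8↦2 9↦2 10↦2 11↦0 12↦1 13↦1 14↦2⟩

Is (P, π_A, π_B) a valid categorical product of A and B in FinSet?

Answer: NOT A VALID PRODUCT — duplicate pair at indices 9,10

Work:
|A|·|B| = 5·3 = 15;  |P| = 15
Check the pairing map k ↦ (π_A(k), π_B(k)):
  0 ↦ (1,0)
  1 ↦ (3,0)
  2 ↦ (2,1)
  3 ↦ (2,2)
  4 ↦ (2,0)
  5 ↦ (3,2)
  6 ↦ (4,1)
  7 ↦ (1,1)
  8 ↦ (1,2)
  9 ↦ (0,2)
  10 ↦ (0,2)  ✗ repeats pair of k=9
  11 ↦ (0,0)
  12 ↦ (0,1)
  13 ↦ (3,1)
  14 ↦ (4,2)
distinct pairs in image: 14 / 15 needed
  → (0,2) hit at k=9 and k=10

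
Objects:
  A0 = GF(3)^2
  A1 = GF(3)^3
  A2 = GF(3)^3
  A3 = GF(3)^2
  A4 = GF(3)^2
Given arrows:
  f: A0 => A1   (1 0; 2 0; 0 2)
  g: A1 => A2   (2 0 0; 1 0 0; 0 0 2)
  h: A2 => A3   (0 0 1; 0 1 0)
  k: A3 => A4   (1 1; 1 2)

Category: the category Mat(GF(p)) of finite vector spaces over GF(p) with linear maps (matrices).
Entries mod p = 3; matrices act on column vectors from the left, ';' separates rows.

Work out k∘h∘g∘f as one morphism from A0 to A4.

Answer: (1 1; 2 1)

Work:
  e0=(1,0) f=>(1,2,0) g=>(2,1,0) h=>(0,1) k=>(1,2)
  e1=(0,1) f=>(0,0,2) g=>(0,0,1) h=>(1,0) k=>(1,1)
⟦path⟧: (1 1; 2 1)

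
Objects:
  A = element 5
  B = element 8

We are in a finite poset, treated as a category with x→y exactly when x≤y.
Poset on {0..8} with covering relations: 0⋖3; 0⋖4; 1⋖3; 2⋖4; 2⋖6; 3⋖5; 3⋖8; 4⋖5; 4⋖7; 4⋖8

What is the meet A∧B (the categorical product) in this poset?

Lower bounds of A=5 and B=8: {0,1,2,3,4}
  maximal lower bounds 3 and 4 are incomparable: neither 3⊑4 nor 4⊑3
→ no greatest lower bound exists

Answer: NO MEET EXISTS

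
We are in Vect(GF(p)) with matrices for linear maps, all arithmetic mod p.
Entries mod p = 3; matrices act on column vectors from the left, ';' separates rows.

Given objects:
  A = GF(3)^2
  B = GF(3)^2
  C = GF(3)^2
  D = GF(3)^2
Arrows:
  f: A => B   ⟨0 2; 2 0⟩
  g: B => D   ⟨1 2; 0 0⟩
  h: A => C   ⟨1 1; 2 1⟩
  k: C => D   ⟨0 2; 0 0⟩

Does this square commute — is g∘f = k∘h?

Answer: COMMUTES

Derivation:
Along f;g (path 1):
  e0=[1,0] f=>[0,2] g=>[1,0]
  e1=[0,1] f=>[2,0] g=>[2,0]
  ⟦path⟧₁ = ⟨1 2; 0 0⟩
Along h;k (path 2):
  e0=[1,0] h=>[1,2] k=>[1,0]
  e1=[0,1] h=>[1,1] k=>[2,0]
  ⟦path⟧₂ = ⟨1 2; 0 0⟩
Equal? equal; square commutes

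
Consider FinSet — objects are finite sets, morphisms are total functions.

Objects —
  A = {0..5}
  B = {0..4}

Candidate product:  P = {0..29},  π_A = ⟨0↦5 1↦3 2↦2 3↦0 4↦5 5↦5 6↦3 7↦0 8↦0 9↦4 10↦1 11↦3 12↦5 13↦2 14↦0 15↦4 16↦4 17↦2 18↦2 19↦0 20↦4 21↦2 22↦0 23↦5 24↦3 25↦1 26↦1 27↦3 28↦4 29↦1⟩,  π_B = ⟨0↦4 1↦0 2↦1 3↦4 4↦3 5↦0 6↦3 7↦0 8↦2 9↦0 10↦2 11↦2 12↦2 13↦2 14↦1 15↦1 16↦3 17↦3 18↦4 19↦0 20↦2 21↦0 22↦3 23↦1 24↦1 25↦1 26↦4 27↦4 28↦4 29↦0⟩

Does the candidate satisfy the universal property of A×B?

Answer: NOT A VALID PRODUCT — duplicate pair at indices 7,19

Trace:
|A|·|B| = 6·5 = 30;  |P| = 30
Check the pairing map k ↦ (π_A(k), π_B(k)):
  0 ↦ (5,4)
  1 ↦ (3,0)
  2 ↦ (2,1)
  3 ↦ (0,4)
  4 ↦ (5,3)
  5 ↦ (5,0)
  6 ↦ (3,3)
  7 ↦ (0,0)
  8 ↦ (0,2)
  9 ↦ (4,0)
  10 ↦ (1,2)
  11 ↦ (3,2)
  12 ↦ (5,2)
  13 ↦ (2,2)
  14 ↦ (0,1)
  15 ↦ (4,1)
  16 ↦ (4,3)
  17 ↦ (2,3)
  18 ↦ (2,4)
  19 ↦ (0,0)  ✗ repeats pair of k=7
  20 ↦ (4,2)
  21 ↦ (2,0)
  22 ↦ (0,3)
  23 ↦ (5,1)
  24 ↦ (3,1)
  25 ↦ (1,1)
  26 ↦ (1,4)
  27 ↦ (3,4)
  28 ↦ (4,4)
  29 ↦ (1,0)
distinct pairs in image: 29 / 30 needed
  → (0,0) hit at k=7 and k=19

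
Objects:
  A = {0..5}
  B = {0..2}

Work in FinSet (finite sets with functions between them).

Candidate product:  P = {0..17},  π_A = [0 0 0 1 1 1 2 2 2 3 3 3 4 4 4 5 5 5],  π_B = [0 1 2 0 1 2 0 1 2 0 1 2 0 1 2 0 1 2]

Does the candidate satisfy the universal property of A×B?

Answer: VALID PRODUCT

Work:
|A|·|B| = 6·3 = 18;  |P| = 18
Check the pairing map k ↦ (π_A(k), π_B(k)):
  0 -> (0,0)
  1 -> (0,1)
  2 -> (0,2)
  3 -> (1,0)
  4 -> (1,1)
  5 -> (1,2)
  6 -> (2,0)
  7 -> (2,1)
  8 -> (2,2)
  9 -> (3,0)
  10 -> (3,1)
  11 -> (3,2)
  12 -> (4,0)
  13 -> (4,1)
  14 -> (4,2)
  15 -> (5,0)
  16 -> (5,1)
  17 -> (5,2)
distinct pairs in image: 18 / 18 needed
  → bijection onto A×B; projections well-typed.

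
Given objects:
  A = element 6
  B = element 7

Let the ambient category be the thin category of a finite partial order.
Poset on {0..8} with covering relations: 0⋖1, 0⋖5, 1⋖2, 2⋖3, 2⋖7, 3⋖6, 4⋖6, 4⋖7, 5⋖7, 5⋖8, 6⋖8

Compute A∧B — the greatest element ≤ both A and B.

Common predecessors of 6,7: {0,1,2,4}
  maximal lower bounds 2 and 4 are incomparable: neither 2≤4 nor 4≤2
→ no greatest lower bound exists

Answer: NO MEET EXISTS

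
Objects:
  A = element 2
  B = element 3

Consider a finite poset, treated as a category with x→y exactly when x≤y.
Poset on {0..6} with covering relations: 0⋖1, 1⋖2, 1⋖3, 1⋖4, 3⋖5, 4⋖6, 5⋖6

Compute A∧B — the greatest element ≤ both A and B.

Answer: A∧B = 1

Derivation:
Lower bounds of A=2 and B=3: {0,1}
  0 <= 1
  1 <= 1
glb = 1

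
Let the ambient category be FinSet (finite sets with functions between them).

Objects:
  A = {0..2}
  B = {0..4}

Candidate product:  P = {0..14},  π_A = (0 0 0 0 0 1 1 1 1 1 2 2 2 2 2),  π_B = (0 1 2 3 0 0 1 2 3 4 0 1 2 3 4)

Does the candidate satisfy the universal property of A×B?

Answer: NOT A VALID PRODUCT — duplicate pair at indices 0,4

Trace:
|A|·|B| = 3·5 = 15;  |P| = 15
Check the pairing map k ↦ (π_A(k), π_B(k)):
  0 ↦ (0,0)
  1 ↦ (0,1)
  2 ↦ (0,2)
  3 ↦ (0,3)
  4 ↦ (0,0)  ✗ repeats pair of k=0
  5 ↦ (1,0)
  6 ↦ (1,1)
  7 ↦ (1,2)
  8 ↦ (1,3)
  9 ↦ (1,4)
  10 ↦ (2,0)
  11 ↦ (2,1)
  12 ↦ (2,2)
  13 ↦ (2,3)
  14 ↦ (2,4)
distinct pairs in image: 14 / 15 needed
  → (0,0) hit at k=0 and k=4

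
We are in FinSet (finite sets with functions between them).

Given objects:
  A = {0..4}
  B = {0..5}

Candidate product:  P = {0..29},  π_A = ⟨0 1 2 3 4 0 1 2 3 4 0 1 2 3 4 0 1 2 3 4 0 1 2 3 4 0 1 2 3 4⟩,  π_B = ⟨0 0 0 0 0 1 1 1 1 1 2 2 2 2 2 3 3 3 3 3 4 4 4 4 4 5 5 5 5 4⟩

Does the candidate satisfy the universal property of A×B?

|A|·|B| = 5·6 = 30;  |P| = 30
Check the pairing map k ↦ (π_A(k), π_B(k)):
  0 ↦ (0,0)
  1 ↦ (1,0)
  2 ↦ (2,0)
  3 ↦ (3,0)
  4 ↦ (4,0)
  5 ↦ (0,1)
  6 ↦ (1,1)
  7 ↦ (2,1)
  8 ↦ (3,1)
  9 ↦ (4,1)
  10 ↦ (0,2)
  11 ↦ (1,2)
  12 ↦ (2,2)
  13 ↦ (3,2)
  14 ↦ (4,2)
  15 ↦ (0,3)
  16 ↦ (1,3)
  17 ↦ (2,3)
  18 ↦ (3,3)
  19 ↦ (4,3)
  20 ↦ (0,4)
  21 ↦ (1,4)
  22 ↦ (2,4)
  23 ↦ (3,4)
  24 ↦ (4,4)
  25 ↦ (0,5)
  26 ↦ (1,5)
  27 ↦ (2,5)
  28 ↦ (3,5)
  29 ↦ (4,4)  ✗ repeats pair of k=24
distinct pairs in image: 29 / 30 needed
  → (4,4) hit at k=24 and k=29

Answer: NOT A VALID PRODUCT — duplicate pair at indices 24,29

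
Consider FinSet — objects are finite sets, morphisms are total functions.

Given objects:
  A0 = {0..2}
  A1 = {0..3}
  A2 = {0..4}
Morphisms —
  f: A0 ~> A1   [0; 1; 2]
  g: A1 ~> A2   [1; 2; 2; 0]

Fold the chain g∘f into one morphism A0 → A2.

Answer: [1; 2; 2]

Derivation:
  0 f~>0 g~>1
  1 f~>1 g~>2
  2 f~>2 g~>2
result: [1; 2; 2]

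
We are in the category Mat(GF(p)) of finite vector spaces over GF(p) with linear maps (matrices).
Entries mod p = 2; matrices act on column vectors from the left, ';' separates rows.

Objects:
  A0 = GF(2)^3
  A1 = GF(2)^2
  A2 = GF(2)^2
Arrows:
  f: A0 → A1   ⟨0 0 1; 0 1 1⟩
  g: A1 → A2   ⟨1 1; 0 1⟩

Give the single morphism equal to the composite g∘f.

  e0=⟨1,0,0⟩ f→⟨0,0⟩ g→⟨0,0⟩
  e1=⟨0,1,0⟩ f→⟨0,1⟩ g→⟨1,1⟩
  e2=⟨0,0,1⟩ f→⟨1,1⟩ g→⟨0,1⟩
⟦path⟧: ⟨0 1 0; 0 1 1⟩

Answer: ⟨0 1 0; 0 1 1⟩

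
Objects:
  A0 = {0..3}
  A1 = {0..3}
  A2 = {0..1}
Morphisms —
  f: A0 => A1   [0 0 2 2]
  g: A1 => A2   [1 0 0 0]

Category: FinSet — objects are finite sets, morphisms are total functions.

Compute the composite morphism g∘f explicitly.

Answer: [1 1 0 0]

Work:
  0 f=>0 g=>1
  1 f=>0 g=>1
  2 f=>2 g=>0
  3 f=>2 g=>0
result: [1 1 0 0]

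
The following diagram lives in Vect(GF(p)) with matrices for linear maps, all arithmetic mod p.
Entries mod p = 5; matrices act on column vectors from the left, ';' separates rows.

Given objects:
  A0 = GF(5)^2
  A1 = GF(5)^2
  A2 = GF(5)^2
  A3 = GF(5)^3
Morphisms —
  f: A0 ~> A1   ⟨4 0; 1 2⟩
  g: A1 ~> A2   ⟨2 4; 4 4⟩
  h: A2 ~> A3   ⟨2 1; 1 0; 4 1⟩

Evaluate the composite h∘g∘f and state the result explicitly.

Answer: ⟨4 4; 2 3; 3 0⟩

Trace:
  e0=⟨1,0⟩ f~>⟨4,1⟩ g~>⟨2,0⟩ h~>⟨4,2,3⟩
  e1=⟨0,1⟩ f~>⟨0,2⟩ g~>⟨3,3⟩ h~>⟨4,3,0⟩
composite: ⟨4 4; 2 3; 3 0⟩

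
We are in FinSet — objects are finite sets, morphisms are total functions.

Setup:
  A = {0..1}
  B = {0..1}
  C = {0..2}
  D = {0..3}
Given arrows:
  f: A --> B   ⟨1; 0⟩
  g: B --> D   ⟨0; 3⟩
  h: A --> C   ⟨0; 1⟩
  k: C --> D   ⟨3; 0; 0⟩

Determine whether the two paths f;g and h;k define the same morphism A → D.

1) trace f;g:
  0 f-->1 g-->3
  1 f-->0 g-->0
  composite₁ = ⟨3; 0⟩
2) trace h;k:
  0 h-->0 k-->3
  1 h-->1 k-->0
  composite₂ = ⟨3; 0⟩
Equal? same morphism ✓

Answer: COMMUTES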